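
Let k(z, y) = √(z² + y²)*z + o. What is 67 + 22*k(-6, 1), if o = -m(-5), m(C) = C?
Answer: 177 - 132*√37 ≈ -625.92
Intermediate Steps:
o = 5 (o = -1*(-5) = 5)
k(z, y) = 5 + z*√(y² + z²) (k(z, y) = √(z² + y²)*z + 5 = √(y² + z²)*z + 5 = z*√(y² + z²) + 5 = 5 + z*√(y² + z²))
67 + 22*k(-6, 1) = 67 + 22*(5 - 6*√(1² + (-6)²)) = 67 + 22*(5 - 6*√(1 + 36)) = 67 + 22*(5 - 6*√37) = 67 + (110 - 132*√37) = 177 - 132*√37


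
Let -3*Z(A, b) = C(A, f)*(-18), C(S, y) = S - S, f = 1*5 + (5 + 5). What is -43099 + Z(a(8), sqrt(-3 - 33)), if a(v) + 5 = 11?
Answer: -43099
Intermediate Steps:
a(v) = 6 (a(v) = -5 + 11 = 6)
f = 15 (f = 5 + 10 = 15)
C(S, y) = 0
Z(A, b) = 0 (Z(A, b) = -0*(-18) = -1/3*0 = 0)
-43099 + Z(a(8), sqrt(-3 - 33)) = -43099 + 0 = -43099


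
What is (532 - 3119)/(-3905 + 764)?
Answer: 2587/3141 ≈ 0.82362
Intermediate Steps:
(532 - 3119)/(-3905 + 764) = -2587/(-3141) = -2587*(-1/3141) = 2587/3141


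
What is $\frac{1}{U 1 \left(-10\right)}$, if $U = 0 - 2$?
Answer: $\frac{1}{20} \approx 0.05$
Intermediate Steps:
$U = -2$ ($U = 0 - 2 = -2$)
$\frac{1}{U 1 \left(-10\right)} = \frac{1}{\left(-2\right) 1 \left(-10\right)} = \frac{1}{\left(-2\right) \left(-10\right)} = \frac{1}{20}$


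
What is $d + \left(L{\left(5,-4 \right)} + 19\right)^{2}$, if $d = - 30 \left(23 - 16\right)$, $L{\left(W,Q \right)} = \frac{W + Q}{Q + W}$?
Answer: $190$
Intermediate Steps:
$L{\left(W,Q \right)} = 1$ ($L{\left(W,Q \right)} = \frac{Q + W}{Q + W} = 1$)
$d = -210$ ($d = \left(-30\right) 7 = -210$)
$d + \left(L{\left(5,-4 \right)} + 19\right)^{2} = -210 + \left(1 + 19\right)^{2} = -210 + 20^{2} = -210 + 400 = 190$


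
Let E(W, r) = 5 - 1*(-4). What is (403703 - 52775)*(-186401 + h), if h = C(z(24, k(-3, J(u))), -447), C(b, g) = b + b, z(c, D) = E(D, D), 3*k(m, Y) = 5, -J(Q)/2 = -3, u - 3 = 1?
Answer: -65407013424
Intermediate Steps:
u = 4 (u = 3 + 1 = 4)
J(Q) = 6 (J(Q) = -2*(-3) = 6)
E(W, r) = 9 (E(W, r) = 5 + 4 = 9)
k(m, Y) = 5/3 (k(m, Y) = (1/3)*5 = 5/3)
z(c, D) = 9
C(b, g) = 2*b
h = 18 (h = 2*9 = 18)
(403703 - 52775)*(-186401 + h) = (403703 - 52775)*(-186401 + 18) = 350928*(-186383) = -65407013424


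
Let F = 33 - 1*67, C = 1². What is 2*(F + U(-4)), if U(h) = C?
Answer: -66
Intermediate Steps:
C = 1
U(h) = 1
F = -34 (F = 33 - 67 = -34)
2*(F + U(-4)) = 2*(-34 + 1) = 2*(-33) = -66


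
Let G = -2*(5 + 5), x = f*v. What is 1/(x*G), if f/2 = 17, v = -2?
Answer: 1/1360 ≈ 0.00073529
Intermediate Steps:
f = 34 (f = 2*17 = 34)
x = -68 (x = 34*(-2) = -68)
G = -20 (G = -2*10 = -20)
1/(x*G) = 1/(-68*(-20)) = 1/1360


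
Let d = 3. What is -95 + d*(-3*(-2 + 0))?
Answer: -77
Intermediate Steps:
-95 + d*(-3*(-2 + 0)) = -95 + 3*(-3*(-2 + 0)) = -95 + 3*(-3*(-2)) = -95 + 3*6 = -95 + 18 = -77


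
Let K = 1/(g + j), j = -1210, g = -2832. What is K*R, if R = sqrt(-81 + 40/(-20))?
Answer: -I*sqrt(83)/4042 ≈ -0.0022539*I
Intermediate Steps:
K = -1/4042 (K = 1/(-2832 - 1210) = 1/(-4042) = -1/4042 ≈ -0.00024740)
R = I*sqrt(83) (R = sqrt(-81 + 40*(-1/20)) = sqrt(-81 - 2) = sqrt(-83) = I*sqrt(83) ≈ 9.1104*I)
K*R = -I*sqrt(83)/4042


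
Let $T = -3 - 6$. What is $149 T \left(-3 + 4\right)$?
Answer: $-1341$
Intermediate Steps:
$T = -9$ ($T = -3 - 6 = -9$)
$149 T \left(-3 + 4\right) = 149 \left(- 9 \left(-3 + 4\right)\right) = 149 \left(\left(-9\right) 1\right) = 149 \left(-9\right) = -1341$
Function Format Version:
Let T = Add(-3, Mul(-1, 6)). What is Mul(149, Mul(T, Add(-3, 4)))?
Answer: -1341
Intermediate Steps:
T = -9 (T = Add(-3, -6) = -9)
Mul(149, Mul(T, Add(-3, 4))) = Mul(149, Mul(-9, Add(-3, 4))) = Mul(149, Mul(-9, 1)) = Mul(149, -9) = -1341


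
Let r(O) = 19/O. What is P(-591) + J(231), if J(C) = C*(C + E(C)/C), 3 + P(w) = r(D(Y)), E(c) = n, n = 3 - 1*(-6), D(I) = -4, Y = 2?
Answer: 213449/4 ≈ 53362.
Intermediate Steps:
n = 9 (n = 3 + 6 = 9)
E(c) = 9
P(w) = -31/4 (P(w) = -3 + 19/(-4) = -3 + 19*(-¼) = -3 - 19/4 = -31/4)
J(C) = C*(C + 9/C)
P(-591) + J(231) = -31/4 + (9 + 231²) = -31/4 + (9 + 53361) = -31/4 + 53370 = 213449/4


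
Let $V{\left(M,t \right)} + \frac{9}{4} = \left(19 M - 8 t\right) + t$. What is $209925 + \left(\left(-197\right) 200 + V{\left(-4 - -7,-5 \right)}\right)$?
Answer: $\frac{682459}{4} \approx 1.7061 \cdot 10^{5}$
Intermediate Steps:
$V{\left(M,t \right)} = - \frac{9}{4} - 7 t + 19 M$ ($V{\left(M,t \right)} = - \frac{9}{4} + \left(\left(19 M - 8 t\right) + t\right) = - \frac{9}{4} + \left(\left(- 8 t + 19 M\right) + t\right) = - \frac{9}{4} + \left(- 7 t + 19 M\right) = - \frac{9}{4} - 7 t + 19 M$)
$209925 + \left(\left(-197\right) 200 + V{\left(-4 - -7,-5 \right)}\right) = 209925 - \left(\frac{157469}{4} - 19 \left(-4 - -7\right)\right) = 209925 - \left(\frac{157469}{4} - 19 \left(-4 + 7\right)\right) = 209925 + \left(-39400 + \left(- \frac{9}{4} + 35 + 19 \cdot 3\right)\right) = 209925 + \left(-39400 + \left(- \frac{9}{4} + 35 + 57\right)\right) = 209925 + \left(-39400 + \frac{359}{4}\right) = 209925 - \frac{157241}{4} = \frac{682459}{4}$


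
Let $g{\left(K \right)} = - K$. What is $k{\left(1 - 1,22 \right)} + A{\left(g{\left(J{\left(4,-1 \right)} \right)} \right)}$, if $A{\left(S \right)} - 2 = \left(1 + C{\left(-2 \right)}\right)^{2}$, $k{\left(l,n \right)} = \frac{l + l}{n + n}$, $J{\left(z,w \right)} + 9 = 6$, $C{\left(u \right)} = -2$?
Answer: $3$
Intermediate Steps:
$J{\left(z,w \right)} = -3$ ($J{\left(z,w \right)} = -9 + 6 = -3$)
$k{\left(l,n \right)} = \frac{l}{n}$ ($k{\left(l,n \right)} = \frac{2 l}{2 n} = 2 l \frac{1}{2 n} = \frac{l}{n}$)
$A{\left(S \right)} = 3$ ($A{\left(S \right)} = 2 + \left(1 - 2\right)^{2} = 2 + \left(-1\right)^{2} = 2 + 1 = 3$)
$k{\left(1 - 1,22 \right)} + A{\left(g{\left(J{\left(4,-1 \right)} \right)} \right)} = \frac{1 - 1}{22} + 3 = 0 \cdot \frac{1}{22} + 3 = 0 + 3 = 3$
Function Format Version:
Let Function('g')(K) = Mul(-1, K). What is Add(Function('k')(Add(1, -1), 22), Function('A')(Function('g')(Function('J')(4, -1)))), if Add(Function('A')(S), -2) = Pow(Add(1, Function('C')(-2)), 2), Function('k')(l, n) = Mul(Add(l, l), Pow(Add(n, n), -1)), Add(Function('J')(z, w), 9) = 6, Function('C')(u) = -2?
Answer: 3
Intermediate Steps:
Function('J')(z, w) = -3 (Function('J')(z, w) = Add(-9, 6) = -3)
Function('k')(l, n) = Mul(l, Pow(n, -1)) (Function('k')(l, n) = Mul(Mul(2, l), Pow(Mul(2, n), -1)) = Mul(Mul(2, l), Mul(Rational(1, 2), Pow(n, -1))) = Mul(l, Pow(n, -1)))
Function('A')(S) = 3 (Function('A')(S) = Add(2, Pow(Add(1, -2), 2)) = Add(2, Pow(-1, 2)) = Add(2, 1) = 3)
Add(Function('k')(Add(1, -1), 22), Function('A')(Function('g')(Function('J')(4, -1)))) = Add(Mul(Add(1, -1), Pow(22, -1)), 3) = Add(Mul(0, Rational(1, 22)), 3) = Add(0, 3) = 3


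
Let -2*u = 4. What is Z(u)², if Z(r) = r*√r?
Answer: -8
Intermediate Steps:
u = -2 (u = -½*4 = -2)
Z(r) = r^(3/2)
Z(u)² = ((-2)^(3/2))² = (-2*I*√2)² = -8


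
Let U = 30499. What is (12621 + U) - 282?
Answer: 42838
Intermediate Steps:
(12621 + U) - 282 = (12621 + 30499) - 282 = 43120 - 282 = 42838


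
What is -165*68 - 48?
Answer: -11268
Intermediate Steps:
-165*68 - 48 = -11220 - 48 = -11268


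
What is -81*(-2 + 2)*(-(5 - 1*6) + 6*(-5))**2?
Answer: 0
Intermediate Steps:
-81*(-2 + 2)*(-(5 - 1*6) + 6*(-5))**2 = -0*(-(5 - 6) - 30)**2 = -0*(-1*(-1) - 30)**2 = -0*(1 - 30)**2 = -0*(-29)**2 = -0*841 = -81*0 = 0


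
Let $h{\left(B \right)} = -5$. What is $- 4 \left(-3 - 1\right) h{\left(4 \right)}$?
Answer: $-80$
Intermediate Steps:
$- 4 \left(-3 - 1\right) h{\left(4 \right)} = - 4 \left(-3 - 1\right) \left(-5\right) = \left(-4\right) \left(-4\right) \left(-5\right) = 16 \left(-5\right) = -80$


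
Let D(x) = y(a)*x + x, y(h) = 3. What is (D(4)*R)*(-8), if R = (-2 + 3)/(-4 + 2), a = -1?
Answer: 64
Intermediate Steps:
D(x) = 4*x (D(x) = 3*x + x = 4*x)
R = -1/2 (R = 1/(-2) = 1*(-1/2) = -1/2 ≈ -0.50000)
(D(4)*R)*(-8) = ((4*4)*(-1/2))*(-8) = (16*(-1/2))*(-8) = -8*(-8) = 64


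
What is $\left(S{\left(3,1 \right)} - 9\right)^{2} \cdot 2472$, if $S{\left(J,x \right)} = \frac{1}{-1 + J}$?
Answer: $178602$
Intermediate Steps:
$\left(S{\left(3,1 \right)} - 9\right)^{2} \cdot 2472 = \left(\frac{1}{-1 + 3} - 9\right)^{2} \cdot 2472 = \left(\frac{1}{2} - 9\right)^{2} \cdot 2472 = \left(- \frac{17}{2}\right)^{2} \cdot 2472 = \frac{289}{4} \cdot 2472 = 178602$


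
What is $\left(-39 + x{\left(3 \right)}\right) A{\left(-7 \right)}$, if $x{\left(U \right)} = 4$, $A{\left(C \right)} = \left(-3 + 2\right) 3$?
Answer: $105$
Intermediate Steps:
$A{\left(C \right)} = -3$ ($A{\left(C \right)} = \left(-1\right) 3 = -3$)
$\left(-39 + x{\left(3 \right)}\right) A{\left(-7 \right)} = \left(-39 + 4\right) \left(-3\right) = \left(-35\right) \left(-3\right) = 105$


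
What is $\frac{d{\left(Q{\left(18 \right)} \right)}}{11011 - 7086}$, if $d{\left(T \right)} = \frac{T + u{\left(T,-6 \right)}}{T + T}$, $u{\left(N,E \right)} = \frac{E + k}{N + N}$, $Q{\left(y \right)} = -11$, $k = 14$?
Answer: $\frac{5}{37994} \approx 0.0001316$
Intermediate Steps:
$u{\left(N,E \right)} = \frac{14 + E}{2 N}$ ($u{\left(N,E \right)} = \frac{E + 14}{N + N} = \frac{14 + E}{2 N}$)
$d{\left(T \right)} = \frac{T + \frac{4}{T}}{2 T}$ ($d{\left(T \right)} = \frac{T + \frac{14 - 6}{2 T}}{T + T} = \frac{T + \frac{1}{2} \frac{1}{T} 8}{2 T} = \left(T + \frac{4}{T}\right) \frac{1}{2 T} = \frac{T + \frac{4}{T}}{2 T}$)
$\frac{d{\left(Q{\left(18 \right)} \right)}}{11011 - 7086} = \frac{\frac{1}{2} + \frac{2}{121}}{11011 - 7086} = \frac{\frac{1}{2} + 2 \cdot \frac{1}{121}}{11011 - 7086} = \frac{\frac{1}{2} + \frac{2}{121}}{3925} = \frac{125}{242} \cdot \frac{1}{3925} = \frac{5}{37994}$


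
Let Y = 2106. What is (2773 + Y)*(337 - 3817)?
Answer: -16978920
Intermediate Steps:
(2773 + Y)*(337 - 3817) = (2773 + 2106)*(337 - 3817) = 4879*(-3480) = -16978920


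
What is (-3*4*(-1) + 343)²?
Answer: 126025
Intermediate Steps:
(-3*4*(-1) + 343)² = (-12*(-1) + 343)² = (12 + 343)² = 355² = 126025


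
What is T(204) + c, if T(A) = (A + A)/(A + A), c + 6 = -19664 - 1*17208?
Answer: -36877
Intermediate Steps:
c = -36878 (c = -6 + (-19664 - 1*17208) = -6 + (-19664 - 17208) = -6 - 36872 = -36878)
T(A) = 1 (T(A) = (2*A)/((2*A)) = (2*A)*(1/(2*A)) = 1)
T(204) + c = 1 - 36878 = -36877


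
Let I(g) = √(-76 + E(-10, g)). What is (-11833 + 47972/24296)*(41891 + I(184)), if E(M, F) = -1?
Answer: -3010356338259/6074 - 71861649*I*√77/6074 ≈ -4.9561e+8 - 1.0382e+5*I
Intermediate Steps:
I(g) = I*√77 (I(g) = √(-76 - 1) = √(-77) = I*√77)
(-11833 + 47972/24296)*(41891 + I(184)) = (-11833 + 47972/24296)*(41891 + I*√77) = (-11833 + 47972*(1/24296))*(41891 + I*√77) = (-11833 + 11993/6074)*(41891 + I*√77) = -71861649*(41891 + I*√77)/6074 = -3010356338259/6074 - 71861649*I*√77/6074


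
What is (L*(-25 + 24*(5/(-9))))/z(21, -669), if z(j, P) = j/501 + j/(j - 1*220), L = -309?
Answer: -393644885/2114 ≈ -1.8621e+5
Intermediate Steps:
z(j, P) = j/501 + j/(-220 + j) (z(j, P) = j*(1/501) + j/(j - 220) = j/501 + j/(-220 + j))
(L*(-25 + 24*(5/(-9))))/z(21, -669) = (-309*(-25 + 24*(5/(-9))))/(((1/501)*21*(281 + 21)/(-220 + 21))) = (-309*(-25 + 24*(5*(-⅑))))/(((1/501)*21*302/(-199))) = (-309*(-25 + 24*(-5/9)))/(((1/501)*21*(-1/199)*302)) = (-309*(-25 - 40/3))/(-2114/33233) = -309*(-115/3)*(-33233/2114) = 11845*(-33233/2114) = -393644885/2114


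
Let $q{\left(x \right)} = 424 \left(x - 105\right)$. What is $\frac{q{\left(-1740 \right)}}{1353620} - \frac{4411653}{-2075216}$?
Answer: $\frac{4102171473}{2650050832} \approx 1.548$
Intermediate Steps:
$q{\left(x \right)} = -44520 + 424 x$ ($q{\left(x \right)} = 424 \left(-105 + x\right) = -44520 + 424 x$)
$\frac{q{\left(-1740 \right)}}{1353620} - \frac{4411653}{-2075216} = \frac{-44520 + 424 \left(-1740\right)}{1353620} - \frac{4411653}{-2075216} = \left(-44520 - 737760\right) \frac{1}{1353620} - - \frac{4411653}{2075216} = \left(-782280\right) \frac{1}{1353620} + \frac{4411653}{2075216} = - \frac{738}{1277} + \frac{4411653}{2075216} = \frac{4102171473}{2650050832}$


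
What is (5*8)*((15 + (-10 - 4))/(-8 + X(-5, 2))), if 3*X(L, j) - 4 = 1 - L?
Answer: -60/7 ≈ -8.5714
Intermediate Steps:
X(L, j) = 5/3 - L/3 (X(L, j) = 4/3 + (1 - L)/3 = 4/3 + (1/3 - L/3) = 5/3 - L/3)
(5*8)*((15 + (-10 - 4))/(-8 + X(-5, 2))) = (5*8)*((15 + (-10 - 4))/(-8 + (5/3 - 1/3*(-5)))) = 40*((15 - 14)/(-8 + (5/3 + 5/3))) = 40*(1/(-8 + 10/3)) = 40*(1/(-14/3)) = 40*(1*(-3/14)) = 40*(-3/14) = -60/7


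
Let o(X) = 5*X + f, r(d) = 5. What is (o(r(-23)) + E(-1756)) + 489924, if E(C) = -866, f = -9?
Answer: 489074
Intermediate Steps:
o(X) = -9 + 5*X (o(X) = 5*X - 9 = -9 + 5*X)
(o(r(-23)) + E(-1756)) + 489924 = ((-9 + 5*5) - 866) + 489924 = ((-9 + 25) - 866) + 489924 = (16 - 866) + 489924 = -850 + 489924 = 489074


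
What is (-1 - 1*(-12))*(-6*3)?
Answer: -198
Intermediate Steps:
(-1 - 1*(-12))*(-6*3) = (-1 + 12)*(-18) = 11*(-18) = -198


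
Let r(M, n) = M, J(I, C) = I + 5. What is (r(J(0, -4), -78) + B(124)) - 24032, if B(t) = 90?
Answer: -23937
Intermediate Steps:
J(I, C) = 5 + I
(r(J(0, -4), -78) + B(124)) - 24032 = ((5 + 0) + 90) - 24032 = (5 + 90) - 24032 = 95 - 24032 = -23937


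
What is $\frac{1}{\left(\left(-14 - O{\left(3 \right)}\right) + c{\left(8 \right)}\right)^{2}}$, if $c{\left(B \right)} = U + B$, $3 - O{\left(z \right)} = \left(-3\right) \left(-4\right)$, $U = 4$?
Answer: $\frac{1}{49} \approx 0.020408$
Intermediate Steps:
$O{\left(z \right)} = -9$ ($O{\left(z \right)} = 3 - \left(-3\right) \left(-4\right) = 3 - 12 = -9$)
$c{\left(B \right)} = 4 + B$
$\frac{1}{\left(\left(-14 - O{\left(3 \right)}\right) + c{\left(8 \right)}\right)^{2}} = \frac{1}{\left(\left(-14 - -9\right) + \left(4 + 8\right)\right)^{2}} = \frac{1}{\left(\left(-14 + 9\right) + 12\right)^{2}} = \frac{1}{\left(-5 + 12\right)^{2}} = \frac{1}{7^{2}} = \frac{1}{49}$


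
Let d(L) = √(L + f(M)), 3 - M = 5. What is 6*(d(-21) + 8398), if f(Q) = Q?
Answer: 50388 + 6*I*√23 ≈ 50388.0 + 28.775*I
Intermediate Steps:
M = -2 (M = 3 - 1*5 = 3 - 5 = -2)
d(L) = √(-2 + L) (d(L) = √(L - 2) = √(-2 + L))
6*(d(-21) + 8398) = 6*(√(-2 - 21) + 8398) = 6*(√(-23) + 8398) = 6*(I*√23 + 8398) = 6*(8398 + I*√23) = 50388 + 6*I*√23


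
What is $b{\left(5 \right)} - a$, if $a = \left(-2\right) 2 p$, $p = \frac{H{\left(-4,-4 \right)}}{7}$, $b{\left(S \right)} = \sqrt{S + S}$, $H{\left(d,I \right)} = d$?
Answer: $- \frac{16}{7} + \sqrt{10} \approx 0.87656$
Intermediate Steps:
$b{\left(S \right)} = \sqrt{2} \sqrt{S}$ ($b{\left(S \right)} = \sqrt{2 S} = \sqrt{2} \sqrt{S}$)
$p = - \frac{4}{7} \approx -0.57143$
$a = \frac{16}{7}$ ($a = \left(-2\right) 2 \left(- \frac{4}{7}\right) = \left(-4\right) \left(- \frac{4}{7}\right) = \frac{16}{7} \approx 2.2857$)
$b{\left(5 \right)} - a = \sqrt{2} \sqrt{5} - \frac{16}{7} = \sqrt{10} - \frac{16}{7} = - \frac{16}{7} + \sqrt{10}$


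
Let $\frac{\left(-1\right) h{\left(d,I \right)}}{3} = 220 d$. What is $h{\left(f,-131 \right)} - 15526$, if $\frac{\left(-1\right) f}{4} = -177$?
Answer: $-482806$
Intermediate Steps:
$f = 708$ ($f = \left(-4\right) \left(-177\right) = 708$)
$h{\left(d,I \right)} = - 660 d$ ($h{\left(d,I \right)} = - 3 \cdot 220 d = - 660 d$)
$h{\left(f,-131 \right)} - 15526 = \left(-660\right) 708 - 15526 = -467280 - 15526 = -482806$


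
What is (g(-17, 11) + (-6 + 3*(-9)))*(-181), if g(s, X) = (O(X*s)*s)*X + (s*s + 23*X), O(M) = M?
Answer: -6421518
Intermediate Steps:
g(s, X) = s² + 23*X + X²*s² (g(s, X) = ((X*s)*s)*X + (s*s + 23*X) = (X*s²)*X + (s² + 23*X) = X²*s² + (s² + 23*X) = s² + 23*X + X²*s²)
(g(-17, 11) + (-6 + 3*(-9)))*(-181) = (((-17)² + 23*11 + 11²*(-17)²) + (-6 + 3*(-9)))*(-181) = ((289 + 253 + 121*289) + (-6 - 27))*(-181) = ((289 + 253 + 34969) - 33)*(-181) = (35511 - 33)*(-181) = 35478*(-181) = -6421518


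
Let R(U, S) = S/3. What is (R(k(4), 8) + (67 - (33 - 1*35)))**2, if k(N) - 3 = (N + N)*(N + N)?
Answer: 46225/9 ≈ 5136.1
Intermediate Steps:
k(N) = 3 + 4*N**2 (k(N) = 3 + (N + N)*(N + N) = 3 + (2*N)*(2*N) = 3 + 4*N**2)
R(U, S) = S/3
(R(k(4), 8) + (67 - (33 - 1*35)))**2 = ((1/3)*8 + (67 - (33 - 1*35)))**2 = (8/3 + (67 - (33 - 35)))**2 = (8/3 + (67 - 1*(-2)))**2 = (8/3 + (67 + 2))**2 = (8/3 + 69)**2 = (215/3)**2 = 46225/9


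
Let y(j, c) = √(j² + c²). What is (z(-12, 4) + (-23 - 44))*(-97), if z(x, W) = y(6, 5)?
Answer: 6499 - 97*√61 ≈ 5741.4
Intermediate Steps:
y(j, c) = √(c² + j²)
z(x, W) = √61 (z(x, W) = √(5² + 6²) = √(25 + 36) = √61)
(z(-12, 4) + (-23 - 44))*(-97) = (√61 + (-23 - 44))*(-97) = (√61 - 67)*(-97) = (-67 + √61)*(-97) = 6499 - 97*√61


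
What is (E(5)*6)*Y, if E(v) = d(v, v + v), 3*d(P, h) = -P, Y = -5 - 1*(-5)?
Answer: 0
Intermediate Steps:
Y = 0 (Y = -5 + 5 = 0)
d(P, h) = -P/3 (d(P, h) = (-P)/3 = -P/3)
E(v) = -v/3
(E(5)*6)*Y = (-⅓*5*6)*0 = -5/3*6*0 = -10*0 = 0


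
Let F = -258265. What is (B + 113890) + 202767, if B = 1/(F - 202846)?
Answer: 146014025926/461111 ≈ 3.1666e+5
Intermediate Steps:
B = -1/461111 (B = 1/(-258265 - 202846) = 1/(-461111) = -1/461111 ≈ -2.1687e-6)
(B + 113890) + 202767 = (-1/461111 + 113890) + 202767 = 52515931789/461111 + 202767 = 146014025926/461111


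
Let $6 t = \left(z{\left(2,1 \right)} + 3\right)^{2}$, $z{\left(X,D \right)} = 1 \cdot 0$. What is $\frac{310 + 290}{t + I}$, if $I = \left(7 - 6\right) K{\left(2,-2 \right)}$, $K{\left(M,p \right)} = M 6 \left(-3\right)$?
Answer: $- \frac{400}{23} \approx -17.391$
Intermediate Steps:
$K{\left(M,p \right)} = - 18 M$ ($K{\left(M,p \right)} = 6 M \left(-3\right) = - 18 M$)
$I = -36$ ($I = \left(7 - 6\right) \left(\left(-18\right) 2\right) = 1 \left(-36\right) = -36$)
$z{\left(X,D \right)} = 0$
$t = \frac{3}{2}$ ($t = \frac{\left(0 + 3\right)^{2}}{6} = \frac{3^{2}}{6} = \frac{1}{6} \cdot 9 = \frac{3}{2} \approx 1.5$)
$\frac{310 + 290}{t + I} = \frac{310 + 290}{\frac{3}{2} - 36} = \frac{600}{- \frac{69}{2}} = 600 \left(- \frac{2}{69}\right) = - \frac{400}{23}$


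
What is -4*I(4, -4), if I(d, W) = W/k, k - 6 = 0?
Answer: 8/3 ≈ 2.6667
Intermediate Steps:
k = 6 (k = 6 + 0 = 6)
I(d, W) = W/6
-4*I(4, -4) = -2*(-4)/3 = -4*(-⅔) = 8/3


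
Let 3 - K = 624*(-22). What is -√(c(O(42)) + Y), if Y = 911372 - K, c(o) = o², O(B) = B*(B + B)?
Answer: -5*√533777 ≈ -3653.0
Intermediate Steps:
K = 13731 (K = 3 - 624*(-22) = 3 - 1*(-13728) = 3 + 13728 = 13731)
O(B) = 2*B² (O(B) = B*(2*B) = 2*B²)
Y = 897641 (Y = 911372 - 1*13731 = 911372 - 13731 = 897641)
-√(c(O(42)) + Y) = -√((2*42²)² + 897641) = -√((2*1764)² + 897641) = -√(3528² + 897641) = -√(12446784 + 897641) = -√13344425 = -5*√533777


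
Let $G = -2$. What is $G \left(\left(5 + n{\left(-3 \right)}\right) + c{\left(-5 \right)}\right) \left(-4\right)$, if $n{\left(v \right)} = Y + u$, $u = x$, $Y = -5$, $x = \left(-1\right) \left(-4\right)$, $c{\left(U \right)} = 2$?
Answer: $48$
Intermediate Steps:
$x = 4$
$u = 4$
$n{\left(v \right)} = -1$ ($n{\left(v \right)} = -5 + 4 = -1$)
$G \left(\left(5 + n{\left(-3 \right)}\right) + c{\left(-5 \right)}\right) \left(-4\right) = - 2 \left(\left(5 - 1\right) + 2\right) \left(-4\right) = - 2 \left(4 + 2\right) \left(-4\right) = \left(-2\right) 6 \left(-4\right) = \left(-12\right) \left(-4\right) = 48$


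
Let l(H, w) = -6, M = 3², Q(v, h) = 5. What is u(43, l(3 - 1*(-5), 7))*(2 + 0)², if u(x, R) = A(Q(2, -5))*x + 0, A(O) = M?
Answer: 1548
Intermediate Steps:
M = 9
A(O) = 9
u(x, R) = 9*x (u(x, R) = 9*x + 0 = 9*x)
u(43, l(3 - 1*(-5), 7))*(2 + 0)² = (9*43)*(2 + 0)² = 387*2² = 387*4 = 1548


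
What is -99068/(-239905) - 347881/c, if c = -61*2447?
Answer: 98245974461/35809899635 ≈ 2.7435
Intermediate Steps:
c = -149267
-99068/(-239905) - 347881/c = -99068/(-239905) - 347881/(-149267) = -99068*(-1/239905) - 347881*(-1/149267) = 99068/239905 + 347881/149267 = 98245974461/35809899635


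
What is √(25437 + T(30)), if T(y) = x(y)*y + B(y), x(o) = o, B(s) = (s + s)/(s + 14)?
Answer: √3186942/11 ≈ 162.29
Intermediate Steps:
B(s) = 2*s/(14 + s) (B(s) = (2*s)/(14 + s) = 2*s/(14 + s))
T(y) = y² + 2*y/(14 + y) (T(y) = y*y + 2*y/(14 + y) = y² + 2*y/(14 + y))
√(25437 + T(30)) = √(25437 + 30*(2 + 30*(14 + 30))/(14 + 30)) = √(25437 + 30*(2 + 30*44)/44) = √(25437 + 30*(1/44)*(2 + 1320)) = √(25437 + 30*(1/44)*1322) = √(25437 + 9915/11) = √(289722/11) = √3186942/11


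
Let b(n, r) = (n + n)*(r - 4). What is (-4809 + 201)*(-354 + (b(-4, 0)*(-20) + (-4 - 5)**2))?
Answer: 4207104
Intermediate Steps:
b(n, r) = 2*n*(-4 + r) (b(n, r) = (2*n)*(-4 + r) = 2*n*(-4 + r))
(-4809 + 201)*(-354 + (b(-4, 0)*(-20) + (-4 - 5)**2)) = (-4809 + 201)*(-354 + ((2*(-4)*(-4 + 0))*(-20) + (-4 - 5)**2)) = -4608*(-354 + ((2*(-4)*(-4))*(-20) + (-9)**2)) = -4608*(-354 + (32*(-20) + 81)) = -4608*(-354 + (-640 + 81)) = -4608*(-354 - 559) = -4608*(-913) = 4207104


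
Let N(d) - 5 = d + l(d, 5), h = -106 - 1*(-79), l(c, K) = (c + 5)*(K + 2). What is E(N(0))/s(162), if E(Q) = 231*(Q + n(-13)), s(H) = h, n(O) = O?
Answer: -231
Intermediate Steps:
l(c, K) = (2 + K)*(5 + c) (l(c, K) = (5 + c)*(2 + K) = (2 + K)*(5 + c))
h = -27 (h = -106 + 79 = -27)
N(d) = 40 + 8*d (N(d) = 5 + (d + (10 + 2*d + 5*5 + 5*d)) = 5 + (d + (10 + 2*d + 25 + 5*d)) = 5 + (d + (35 + 7*d)) = 5 + (35 + 8*d) = 40 + 8*d)
s(H) = -27
E(Q) = -3003 + 231*Q (E(Q) = 231*(Q - 13) = 231*(-13 + Q) = -3003 + 231*Q)
E(N(0))/s(162) = (-3003 + 231*(40 + 8*0))/(-27) = (-3003 + 231*(40 + 0))*(-1/27) = (-3003 + 231*40)*(-1/27) = (-3003 + 9240)*(-1/27) = 6237*(-1/27) = -231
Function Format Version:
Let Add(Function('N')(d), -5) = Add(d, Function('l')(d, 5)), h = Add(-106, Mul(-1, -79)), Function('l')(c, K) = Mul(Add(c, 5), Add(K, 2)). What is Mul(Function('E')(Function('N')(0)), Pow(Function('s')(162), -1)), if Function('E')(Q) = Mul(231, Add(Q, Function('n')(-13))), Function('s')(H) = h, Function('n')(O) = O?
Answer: -231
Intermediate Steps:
Function('l')(c, K) = Mul(Add(2, K), Add(5, c)) (Function('l')(c, K) = Mul(Add(5, c), Add(2, K)) = Mul(Add(2, K), Add(5, c)))
h = -27 (h = Add(-106, 79) = -27)
Function('N')(d) = Add(40, Mul(8, d)) (Function('N')(d) = Add(5, Add(d, Add(10, Mul(2, d), Mul(5, 5), Mul(5, d)))) = Add(5, Add(d, Add(10, Mul(2, d), 25, Mul(5, d)))) = Add(5, Add(d, Add(35, Mul(7, d)))) = Add(5, Add(35, Mul(8, d))) = Add(40, Mul(8, d)))
Function('s')(H) = -27
Function('E')(Q) = Add(-3003, Mul(231, Q)) (Function('E')(Q) = Mul(231, Add(Q, -13)) = Mul(231, Add(-13, Q)) = Add(-3003, Mul(231, Q)))
Mul(Function('E')(Function('N')(0)), Pow(Function('s')(162), -1)) = Mul(Add(-3003, Mul(231, Add(40, Mul(8, 0)))), Pow(-27, -1)) = Mul(Add(-3003, Mul(231, Add(40, 0))), Rational(-1, 27)) = Mul(Add(-3003, Mul(231, 40)), Rational(-1, 27)) = Mul(Add(-3003, 9240), Rational(-1, 27)) = Mul(6237, Rational(-1, 27)) = -231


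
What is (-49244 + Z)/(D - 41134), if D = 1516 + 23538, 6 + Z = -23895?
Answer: 14629/3216 ≈ 4.5488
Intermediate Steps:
Z = -23901 (Z = -6 - 23895 = -23901)
D = 25054
(-49244 + Z)/(D - 41134) = (-49244 - 23901)/(25054 - 41134) = -73145/(-16080) = -73145*(-1/16080) = 14629/3216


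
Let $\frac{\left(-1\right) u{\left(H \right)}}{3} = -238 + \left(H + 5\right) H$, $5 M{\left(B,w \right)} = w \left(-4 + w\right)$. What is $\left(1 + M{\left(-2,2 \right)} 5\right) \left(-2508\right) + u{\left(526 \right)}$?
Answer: $-829680$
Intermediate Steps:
$M{\left(B,w \right)} = \frac{w \left(-4 + w\right)}{5}$
$u{\left(H \right)} = 714 - 3 H \left(5 + H\right)$ ($u{\left(H \right)} = - 3 \left(-238 + \left(H + 5\right) H\right) = - 3 \left(-238 + \left(5 + H\right) H\right) = - 3 \left(-238 + H \left(5 + H\right)\right) = 714 - 3 H \left(5 + H\right)$)
$\left(1 + M{\left(-2,2 \right)} 5\right) \left(-2508\right) + u{\left(526 \right)} = \left(1 + \frac{1}{5} \cdot 2 \left(-4 + 2\right) 5\right) \left(-2508\right) - \left(7176 + 830028\right) = \left(1 + \frac{1}{5} \cdot 2 \left(-2\right) 5\right) \left(-2508\right) - 837204 = \left(1 - 4\right) \left(-2508\right) - 837204 = \left(-3\right) \left(-2508\right) - 837204 = 7524 - 837204 = -829680$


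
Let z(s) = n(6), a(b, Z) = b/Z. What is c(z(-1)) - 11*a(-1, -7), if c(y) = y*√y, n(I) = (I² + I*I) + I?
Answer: -11/7 + 78*√78 ≈ 687.31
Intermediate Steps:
n(I) = I + 2*I² (n(I) = (I² + I²) + I = 2*I² + I = I + 2*I²)
z(s) = 78 (z(s) = 6*(1 + 2*6) = 6*(1 + 12) = 6*13 = 78)
c(y) = y^(3/2)
c(z(-1)) - 11*a(-1, -7) = 78^(3/2) - (-11)/(-7) = 78*√78 - (-11)*(-1)/7 = 78*√78 - 11*⅐ = 78*√78 - 11/7 = -11/7 + 78*√78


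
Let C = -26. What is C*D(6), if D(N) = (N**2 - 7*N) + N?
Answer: 0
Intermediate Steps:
D(N) = N**2 - 6*N
C*D(6) = -156*(-6 + 6) = -156*0 = -26*0 = 0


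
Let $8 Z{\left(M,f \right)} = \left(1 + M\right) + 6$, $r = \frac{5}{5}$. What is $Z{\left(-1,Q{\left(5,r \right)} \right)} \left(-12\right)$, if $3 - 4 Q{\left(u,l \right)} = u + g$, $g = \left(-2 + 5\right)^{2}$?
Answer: $-9$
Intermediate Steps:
$r = 1$ ($r = 5 \cdot \frac{1}{5} = 1$)
$g = 9$ ($g = 3^{2} = 9$)
$Q{\left(u,l \right)} = - \frac{3}{2} - \frac{u}{4}$ ($Q{\left(u,l \right)} = \frac{3}{4} - \frac{u + 9}{4} = \frac{3}{4} - \frac{9 + u}{4} = \frac{3}{4} - \left(\frac{9}{4} + \frac{u}{4}\right) = - \frac{3}{2} - \frac{u}{4}$)
$Z{\left(M,f \right)} = \frac{7}{8} + \frac{M}{8}$ ($Z{\left(M,f \right)} = \frac{\left(1 + M\right) + 6}{8} = \frac{7 + M}{8} = \frac{7}{8} + \frac{M}{8}$)
$Z{\left(-1,Q{\left(5,r \right)} \right)} \left(-12\right) = \left(\frac{7}{8} + \frac{1}{8} \left(-1\right)\right) \left(-12\right) = \left(\frac{7}{8} - \frac{1}{8}\right) \left(-12\right) = \frac{3}{4} \left(-12\right) = -9$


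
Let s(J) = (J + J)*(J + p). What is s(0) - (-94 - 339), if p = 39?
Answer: 433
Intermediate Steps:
s(J) = 2*J*(39 + J) (s(J) = (J + J)*(J + 39) = (2*J)*(39 + J) = 2*J*(39 + J))
s(0) - (-94 - 339) = 2*0*(39 + 0) - (-94 - 339) = 2*0*39 - 1*(-433) = 0 + 433 = 433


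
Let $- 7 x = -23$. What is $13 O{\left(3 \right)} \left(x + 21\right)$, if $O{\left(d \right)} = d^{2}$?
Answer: $\frac{19890}{7} \approx 2841.4$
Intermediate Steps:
$x = \frac{23}{7}$ ($x = \left(- \frac{1}{7}\right) \left(-23\right) = \frac{23}{7} \approx 3.2857$)
$13 O{\left(3 \right)} \left(x + 21\right) = 13 \cdot 3^{2} \left(\frac{23}{7} + 21\right) = 13 \cdot 9 \cdot \frac{170}{7} = 117 \cdot \frac{170}{7} = \frac{19890}{7}$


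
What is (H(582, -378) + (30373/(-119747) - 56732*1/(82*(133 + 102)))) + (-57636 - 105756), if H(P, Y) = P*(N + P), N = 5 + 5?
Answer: 209002666934183/1153762345 ≈ 1.8115e+5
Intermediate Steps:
N = 10
H(P, Y) = P*(10 + P)
(H(582, -378) + (30373/(-119747) - 56732*1/(82*(133 + 102)))) + (-57636 - 105756) = (582*(10 + 582) + (30373/(-119747) - 56732*1/(82*(133 + 102)))) + (-57636 - 105756) = (582*592 + (30373*(-1/119747) - 56732/(235*82))) - 163392 = (344544 + (-30373/119747 - 56732/19270)) - 163392 = (344544 + (-30373/119747 - 56732*1/19270)) - 163392 = (344544 + (-30373/119747 - 28366/9635)) - 163392 = (344544 - 3689387257/1153762345) - 163392 = 397518204008423/1153762345 - 163392 = 209002666934183/1153762345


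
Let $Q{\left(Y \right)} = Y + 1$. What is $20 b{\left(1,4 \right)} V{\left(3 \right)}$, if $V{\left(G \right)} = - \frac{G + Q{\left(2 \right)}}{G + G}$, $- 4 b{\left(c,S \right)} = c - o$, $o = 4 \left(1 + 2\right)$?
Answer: $-55$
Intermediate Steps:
$Q{\left(Y \right)} = 1 + Y$
$o = 12$ ($o = 4 \cdot 3 = 12$)
$b{\left(c,S \right)} = 3 - \frac{c}{4}$ ($b{\left(c,S \right)} = - \frac{c - 12}{4} = - \frac{-12 + c}{4} = 3 - \frac{c}{4}$)
$V{\left(G \right)} = - \frac{3 + G}{2 G}$ ($V{\left(G \right)} = - \frac{G + \left(1 + 2\right)}{G + G} = - \frac{G + 3}{2 G} = - \left(3 + G\right) \frac{1}{2 G} = - \frac{3 + G}{2 G}$)
$20 b{\left(1,4 \right)} V{\left(3 \right)} = 20 \left(3 - \frac{1}{4}\right) \frac{-3 - 3}{2 \cdot 3} = 20 \left(3 - \frac{1}{4}\right) \frac{1}{2} \cdot \frac{1}{3} \left(-3 - 3\right) = 20 \cdot \frac{11}{4} \cdot \frac{1}{2} \cdot \frac{1}{3} \left(-6\right) = 55 \left(-1\right) = -55$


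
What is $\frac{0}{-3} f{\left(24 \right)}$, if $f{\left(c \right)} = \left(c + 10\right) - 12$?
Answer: $0$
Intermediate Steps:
$f{\left(c \right)} = -2 + c$ ($f{\left(c \right)} = \left(10 + c\right) - 12 = -2 + c$)
$\frac{0}{-3} f{\left(24 \right)} = \frac{0}{-3} \left(-2 + 24\right) = 0 \left(- \frac{1}{3}\right) 22 = 0 \cdot 22 = 0$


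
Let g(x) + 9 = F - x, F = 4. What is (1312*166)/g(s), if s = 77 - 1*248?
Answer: 1312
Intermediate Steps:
s = -171 (s = 77 - 248 = -171)
g(x) = -5 - x (g(x) = -9 + (4 - x) = -5 - x)
(1312*166)/g(s) = (1312*166)/(-5 - 1*(-171)) = 217792/(-5 + 171) = 217792/166 = 217792*(1/166) = 1312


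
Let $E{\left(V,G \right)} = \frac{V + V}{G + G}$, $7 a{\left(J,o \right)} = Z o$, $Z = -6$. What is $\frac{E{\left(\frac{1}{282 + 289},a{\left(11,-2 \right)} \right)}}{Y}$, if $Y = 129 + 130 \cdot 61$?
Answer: $\frac{7}{55220268} \approx 1.2677 \cdot 10^{-7}$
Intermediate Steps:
$a{\left(J,o \right)} = - \frac{6 o}{7}$ ($a{\left(J,o \right)} = \frac{\left(-6\right) o}{7} = - \frac{6 o}{7}$)
$E{\left(V,G \right)} = \frac{V}{G}$ ($E{\left(V,G \right)} = \frac{2 V}{2 G} = 2 V \frac{1}{2 G} = \frac{V}{G}$)
$Y = 8059$ ($Y = 129 + 7930 = 8059$)
$\frac{E{\left(\frac{1}{282 + 289},a{\left(11,-2 \right)} \right)}}{Y} = \frac{\frac{1}{282 + 289} \frac{1}{\left(- \frac{6}{7}\right) \left(-2\right)}}{8059} = \frac{1}{571 \cdot \frac{12}{7}} \cdot \frac{1}{8059} = \frac{1}{571} \cdot \frac{7}{12} \cdot \frac{1}{8059} = \frac{7}{6852} \cdot \frac{1}{8059} = \frac{7}{55220268}$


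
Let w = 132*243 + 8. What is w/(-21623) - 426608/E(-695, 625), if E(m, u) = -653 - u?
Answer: 4591770716/13817097 ≈ 332.33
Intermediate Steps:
w = 32084 (w = 32076 + 8 = 32084)
w/(-21623) - 426608/E(-695, 625) = 32084/(-21623) - 426608/(-653 - 1*625) = 32084*(-1/21623) - 426608/(-653 - 625) = -32084/21623 - 426608/(-1278) = -32084/21623 - 426608*(-1/1278) = -32084/21623 + 213304/639 = 4591770716/13817097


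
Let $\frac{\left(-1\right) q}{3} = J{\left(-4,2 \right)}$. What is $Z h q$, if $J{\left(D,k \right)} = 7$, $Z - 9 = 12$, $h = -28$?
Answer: $12348$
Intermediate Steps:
$Z = 21$ ($Z = 9 + 12 = 21$)
$q = -21$ ($q = \left(-3\right) 7 = -21$)
$Z h q = 21 \left(-28\right) \left(-21\right) = \left(-588\right) \left(-21\right) = 12348$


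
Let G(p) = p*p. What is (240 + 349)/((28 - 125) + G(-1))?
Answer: -589/96 ≈ -6.1354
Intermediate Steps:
G(p) = p²
(240 + 349)/((28 - 125) + G(-1)) = (240 + 349)/((28 - 125) + (-1)²) = 589/(-97 + 1) = 589/(-96) = 589*(-1/96) = -589/96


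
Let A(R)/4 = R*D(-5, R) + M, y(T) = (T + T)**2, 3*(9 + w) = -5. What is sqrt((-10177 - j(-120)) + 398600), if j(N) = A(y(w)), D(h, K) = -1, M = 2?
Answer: sqrt(3512119)/3 ≈ 624.69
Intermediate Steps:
w = -32/3 (w = -9 + (1/3)*(-5) = -9 - 5/3 = -32/3 ≈ -10.667)
y(T) = 4*T**2 (y(T) = (2*T)**2 = 4*T**2)
A(R) = 8 - 4*R (A(R) = 4*(R*(-1) + 2) = 4*(-R + 2) = 4*(2 - R) = 8 - 4*R)
j(N) = -16312/9 (j(N) = 8 - 16*(-32/3)**2 = 8 - 16*1024/9 = 8 - 4*4096/9 = 8 - 16384/9 = -16312/9)
sqrt((-10177 - j(-120)) + 398600) = sqrt((-10177 - 1*(-16312/9)) + 398600) = sqrt((-10177 + 16312/9) + 398600) = sqrt(-75281/9 + 398600) = sqrt(3512119/9) = sqrt(3512119)/3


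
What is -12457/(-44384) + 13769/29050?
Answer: 69499939/92096800 ≈ 0.75464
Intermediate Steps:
-12457/(-44384) + 13769/29050 = -12457*(-1/44384) + 13769*(1/29050) = 12457/44384 + 1967/4150 = 69499939/92096800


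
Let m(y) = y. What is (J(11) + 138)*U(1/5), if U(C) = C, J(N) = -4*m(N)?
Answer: 94/5 ≈ 18.800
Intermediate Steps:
J(N) = -4*N
(J(11) + 138)*U(1/5) = (-4*11 + 138)/5 = (-44 + 138)*(⅕) = 94*(⅕) = 94/5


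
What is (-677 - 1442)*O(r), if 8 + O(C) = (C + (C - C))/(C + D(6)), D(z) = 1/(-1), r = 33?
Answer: 472537/32 ≈ 14767.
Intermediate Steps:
D(z) = -1
O(C) = -8 + C/(-1 + C) (O(C) = -8 + (C + (C - C))/(C - 1) = -8 + (C + 0)/(-1 + C) = -8 + C/(-1 + C))
(-677 - 1442)*O(r) = (-677 - 1442)*((8 - 7*33)/(-1 + 33)) = -2119*(8 - 231)/32 = -2119*(-223)/32 = -2119*(-223/32) = 472537/32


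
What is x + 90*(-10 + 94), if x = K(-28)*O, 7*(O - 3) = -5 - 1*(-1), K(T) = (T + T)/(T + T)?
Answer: 52937/7 ≈ 7562.4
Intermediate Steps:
K(T) = 1 (K(T) = (2*T)/((2*T)) = (2*T)*(1/(2*T)) = 1)
O = 17/7 (O = 3 + (-5 - 1*(-1))/7 = 3 + (-5 + 1)/7 = 3 + (⅐)*(-4) = 3 - 4/7 = 17/7 ≈ 2.4286)
x = 17/7 (x = 1*(17/7) = 17/7 ≈ 2.4286)
x + 90*(-10 + 94) = 17/7 + 90*(-10 + 94) = 17/7 + 90*84 = 17/7 + 7560 = 52937/7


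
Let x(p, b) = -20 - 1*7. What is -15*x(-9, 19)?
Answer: 405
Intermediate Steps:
x(p, b) = -27 (x(p, b) = -20 - 7 = -27)
-15*x(-9, 19) = -15*(-27) = 405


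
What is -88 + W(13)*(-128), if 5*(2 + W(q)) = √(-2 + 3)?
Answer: 712/5 ≈ 142.40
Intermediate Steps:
W(q) = -9/5 (W(q) = -2 + √(-2 + 3)/5 = -2 + √1/5 = -2 + (⅕)*1 = -2 + ⅕ = -9/5)
-88 + W(13)*(-128) = -88 - 9/5*(-128) = -88 + 1152/5 = 712/5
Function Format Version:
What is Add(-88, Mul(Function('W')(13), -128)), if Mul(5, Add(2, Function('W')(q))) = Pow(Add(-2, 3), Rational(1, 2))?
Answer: Rational(712, 5) ≈ 142.40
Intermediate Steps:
Function('W')(q) = Rational(-9, 5) (Function('W')(q) = Add(-2, Mul(Rational(1, 5), Pow(Add(-2, 3), Rational(1, 2)))) = Add(-2, Mul(Rational(1, 5), Pow(1, Rational(1, 2)))) = Add(-2, Mul(Rational(1, 5), 1)) = Add(-2, Rational(1, 5)) = Rational(-9, 5))
Add(-88, Mul(Function('W')(13), -128)) = Add(-88, Mul(Rational(-9, 5), -128)) = Add(-88, Rational(1152, 5)) = Rational(712, 5)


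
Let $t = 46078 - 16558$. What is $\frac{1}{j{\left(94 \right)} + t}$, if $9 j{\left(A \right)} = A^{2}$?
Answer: $\frac{9}{274516} \approx 3.2785 \cdot 10^{-5}$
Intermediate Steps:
$t = 29520$
$j{\left(A \right)} = \frac{A^{2}}{9}$
$\frac{1}{j{\left(94 \right)} + t} = \frac{1}{\frac{94^{2}}{9} + 29520} = \frac{1}{\frac{1}{9} \cdot 8836 + 29520} = \frac{1}{\frac{8836}{9} + 29520} = \frac{1}{\frac{274516}{9}} = \frac{9}{274516}$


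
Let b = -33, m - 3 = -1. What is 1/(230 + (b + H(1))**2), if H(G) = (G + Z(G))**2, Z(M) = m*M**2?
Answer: 1/806 ≈ 0.0012407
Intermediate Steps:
m = 2 (m = 3 - 1 = 2)
Z(M) = 2*M**2
H(G) = (G + 2*G**2)**2
1/(230 + (b + H(1))**2) = 1/(230 + (-33 + 1**2*(1 + 2*1)**2)**2) = 1/(230 + (-33 + 1*(1 + 2)**2)**2) = 1/(230 + (-33 + 1*3**2)**2) = 1/(230 + (-33 + 1*9)**2) = 1/(230 + (-33 + 9)**2) = 1/(230 + (-24)**2) = 1/(230 + 576) = 1/806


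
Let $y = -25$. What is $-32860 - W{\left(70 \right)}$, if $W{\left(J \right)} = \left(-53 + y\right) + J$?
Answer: $-32852$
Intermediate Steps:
$W{\left(J \right)} = -78 + J$ ($W{\left(J \right)} = \left(-53 - 25\right) + J = -78 + J$)
$-32860 - W{\left(70 \right)} = -32860 - \left(-78 + 70\right) = -32860 - -8 = -32860 + 8 = -32852$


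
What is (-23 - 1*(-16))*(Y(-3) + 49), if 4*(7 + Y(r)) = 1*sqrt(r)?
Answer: -294 - 7*I*sqrt(3)/4 ≈ -294.0 - 3.0311*I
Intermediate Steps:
Y(r) = -7 + sqrt(r)/4 (Y(r) = -7 + (1*sqrt(r))/4 = -7 + sqrt(r)/4)
(-23 - 1*(-16))*(Y(-3) + 49) = (-23 - 1*(-16))*((-7 + sqrt(-3)/4) + 49) = (-23 + 16)*((-7 + (I*sqrt(3))/4) + 49) = -7*((-7 + I*sqrt(3)/4) + 49) = -7*(42 + I*sqrt(3)/4) = -294 - 7*I*sqrt(3)/4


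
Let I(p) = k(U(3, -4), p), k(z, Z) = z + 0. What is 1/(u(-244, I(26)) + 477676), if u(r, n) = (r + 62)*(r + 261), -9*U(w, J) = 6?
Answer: 1/474582 ≈ 2.1071e-6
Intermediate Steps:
U(w, J) = -⅔ (U(w, J) = -⅑*6 = -⅔)
k(z, Z) = z
I(p) = -⅔
u(r, n) = (62 + r)*(261 + r)
1/(u(-244, I(26)) + 477676) = 1/((16182 + (-244)² + 323*(-244)) + 477676) = 1/((16182 + 59536 - 78812) + 477676) = 1/(-3094 + 477676) = 1/474582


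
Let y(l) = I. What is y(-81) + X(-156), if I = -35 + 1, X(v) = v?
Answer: -190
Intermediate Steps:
I = -34
y(l) = -34
y(-81) + X(-156) = -34 - 156 = -190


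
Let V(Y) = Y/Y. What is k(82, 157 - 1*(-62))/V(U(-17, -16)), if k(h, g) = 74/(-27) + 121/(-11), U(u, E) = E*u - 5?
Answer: -371/27 ≈ -13.741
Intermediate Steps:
U(u, E) = -5 + E*u
V(Y) = 1
k(h, g) = -371/27 (k(h, g) = 74*(-1/27) + 121*(-1/11) = -74/27 - 11 = -371/27)
k(82, 157 - 1*(-62))/V(U(-17, -16)) = -371/27/1 = -371/27*1 = -371/27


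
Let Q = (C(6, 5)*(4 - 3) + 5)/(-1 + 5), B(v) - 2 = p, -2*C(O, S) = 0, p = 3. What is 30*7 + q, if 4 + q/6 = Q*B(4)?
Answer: 447/2 ≈ 223.50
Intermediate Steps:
C(O, S) = 0 (C(O, S) = -½*0 = 0)
B(v) = 5 (B(v) = 2 + 3 = 5)
Q = 5/4 (Q = (0*(4 - 3) + 5)/(-1 + 5) = (0*1 + 5)/4 = (0 + 5)*(¼) = 5*(¼) = 5/4 ≈ 1.2500)
q = 27/2 (q = -24 + 6*((5/4)*5) = -24 + 6*(25/4) = -24 + 75/2 = 27/2 ≈ 13.500)
30*7 + q = 30*7 + 27/2 = 210 + 27/2 = 447/2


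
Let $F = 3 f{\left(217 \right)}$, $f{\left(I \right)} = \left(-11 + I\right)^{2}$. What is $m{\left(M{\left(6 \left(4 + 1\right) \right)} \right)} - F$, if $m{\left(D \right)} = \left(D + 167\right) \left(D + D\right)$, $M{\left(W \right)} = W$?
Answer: $-115488$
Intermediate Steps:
$m{\left(D \right)} = 2 D \left(167 + D\right)$ ($m{\left(D \right)} = \left(167 + D\right) 2 D = 2 D \left(167 + D\right)$)
$F = 127308$ ($F = 3 \left(-11 + 217\right)^{2} = 3 \cdot 206^{2} = 3 \cdot 42436 = 127308$)
$m{\left(M{\left(6 \left(4 + 1\right) \right)} \right)} - F = 2 \cdot 6 \left(4 + 1\right) \left(167 + 6 \left(4 + 1\right)\right) - 127308 = 2 \cdot 6 \cdot 5 \left(167 + 6 \cdot 5\right) - 127308 = 2 \cdot 30 \left(167 + 30\right) - 127308 = 2 \cdot 30 \cdot 197 - 127308 = 11820 - 127308 = -115488$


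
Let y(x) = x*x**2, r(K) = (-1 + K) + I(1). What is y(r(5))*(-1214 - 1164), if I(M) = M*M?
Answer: -297250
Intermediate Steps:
I(M) = M**2
r(K) = K (r(K) = (-1 + K) + 1**2 = (-1 + K) + 1 = K)
y(x) = x**3
y(r(5))*(-1214 - 1164) = 5**3*(-1214 - 1164) = 125*(-2378) = -297250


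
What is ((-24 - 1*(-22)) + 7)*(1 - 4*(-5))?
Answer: 105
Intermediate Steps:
((-24 - 1*(-22)) + 7)*(1 - 4*(-5)) = ((-24 + 22) + 7)*(1 + 20) = (-2 + 7)*21 = 5*21 = 105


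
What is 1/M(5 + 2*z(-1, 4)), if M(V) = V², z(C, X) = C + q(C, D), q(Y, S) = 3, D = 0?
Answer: 1/81 ≈ 0.012346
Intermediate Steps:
z(C, X) = 3 + C (z(C, X) = C + 3 = 3 + C)
1/M(5 + 2*z(-1, 4)) = 1/((5 + 2*(3 - 1))²) = 1/((5 + 2*2)²) = 1/((5 + 4)²) = 1/(9²) = 1/81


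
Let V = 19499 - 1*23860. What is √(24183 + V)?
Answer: √19822 ≈ 140.79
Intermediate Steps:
V = -4361 (V = 19499 - 23860 = -4361)
√(24183 + V) = √(24183 - 4361) = √19822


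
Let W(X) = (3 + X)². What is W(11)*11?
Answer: 2156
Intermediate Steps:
W(11)*11 = (3 + 11)²*11 = 14²*11 = 196*11 = 2156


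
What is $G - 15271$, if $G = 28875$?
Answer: $13604$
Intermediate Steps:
$G - 15271 = 28875 - 15271 = 13604$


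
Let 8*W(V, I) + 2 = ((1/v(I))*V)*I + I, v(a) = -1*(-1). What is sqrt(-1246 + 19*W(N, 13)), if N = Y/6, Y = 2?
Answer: I*sqrt(43545)/6 ≈ 34.779*I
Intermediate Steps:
N = 1/3 (N = 2/6 = 2*(1/6) = 1/3 ≈ 0.33333)
v(a) = 1
W(V, I) = -1/4 + I/8 + I*V/8 (W(V, I) = -1/4 + (((1/1)*V)*I + I)/8 = -1/4 + (((1*1)*V)*I + I)/8 = -1/4 + ((1*V)*I + I)/8 = -1/4 + (V*I + I)/8 = -1/4 + (I*V + I)/8 = -1/4 + (I + I*V)/8 = -1/4 + (I/8 + I*V/8) = -1/4 + I/8 + I*V/8)
sqrt(-1246 + 19*W(N, 13)) = sqrt(-1246 + 19*(-1/4 + (1/8)*13 + (1/8)*13*(1/3))) = sqrt(-1246 + 19*(-1/4 + 13/8 + 13/24)) = sqrt(-1246 + 19*(23/12)) = sqrt(-1246 + 437/12) = sqrt(-14515/12) = I*sqrt(43545)/6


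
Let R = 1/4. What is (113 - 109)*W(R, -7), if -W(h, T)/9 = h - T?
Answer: -261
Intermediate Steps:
R = ¼ ≈ 0.25000
W(h, T) = -9*h + 9*T (W(h, T) = -9*(h - T) = -9*h + 9*T)
(113 - 109)*W(R, -7) = (113 - 109)*(-9*¼ + 9*(-7)) = 4*(-9/4 - 63) = 4*(-261/4) = -261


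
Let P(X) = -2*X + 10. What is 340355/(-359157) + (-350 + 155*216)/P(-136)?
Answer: 1967148550/16880379 ≈ 116.53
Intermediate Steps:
P(X) = 10 - 2*X
340355/(-359157) + (-350 + 155*216)/P(-136) = 340355/(-359157) + (-350 + 155*216)/(10 - 2*(-136)) = 340355*(-1/359157) + (-350 + 33480)/(10 + 272) = -340355/359157 + 33130/282 = -340355/359157 + 33130*(1/282) = -340355/359157 + 16565/141 = 1967148550/16880379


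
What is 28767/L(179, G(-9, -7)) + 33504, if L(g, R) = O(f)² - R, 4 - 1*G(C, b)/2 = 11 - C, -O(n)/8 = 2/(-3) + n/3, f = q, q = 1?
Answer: 12052311/352 ≈ 34240.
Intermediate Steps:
f = 1
O(n) = 16/3 - 8*n/3 (O(n) = -8*(2/(-3) + n/3) = -8*(2*(-⅓) + n*(⅓)) = -8*(-⅔ + n/3) = 16/3 - 8*n/3)
G(C, b) = -14 + 2*C (G(C, b) = 8 - 2*(11 - C) = 8 + (-22 + 2*C) = -14 + 2*C)
L(g, R) = 64/9 - R (L(g, R) = (16/3 - 8/3*1)² - R = (16/3 - 8/3)² - R = (8/3)² - R = 64/9 - R)
28767/L(179, G(-9, -7)) + 33504 = 28767/(64/9 - (-14 + 2*(-9))) + 33504 = 28767/(64/9 - (-14 - 18)) + 33504 = 28767/(64/9 - 1*(-32)) + 33504 = 28767/(64/9 + 32) + 33504 = 28767/(352/9) + 33504 = 28767*(9/352) + 33504 = 258903/352 + 33504 = 12052311/352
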